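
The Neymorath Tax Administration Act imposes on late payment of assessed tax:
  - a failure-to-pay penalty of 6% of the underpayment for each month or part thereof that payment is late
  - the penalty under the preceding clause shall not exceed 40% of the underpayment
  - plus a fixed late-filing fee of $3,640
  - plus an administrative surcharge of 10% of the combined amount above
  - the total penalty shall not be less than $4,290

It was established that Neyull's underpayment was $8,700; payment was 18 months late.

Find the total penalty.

$7,832

Accrued rate: 6% × 18 = 108%, capped at 40% → 40%
Failure-to-pay penalty: 40% of $8,700 = $3,480
Penalty before surcharge: $3,480 + $3,640 = $7,120
Administrative surcharge: 10% of $7,120 = $712
Total penalty: $7,120 + $712 = $7,832
Minimum $4,290: $7,832 meets the minimum, no increase.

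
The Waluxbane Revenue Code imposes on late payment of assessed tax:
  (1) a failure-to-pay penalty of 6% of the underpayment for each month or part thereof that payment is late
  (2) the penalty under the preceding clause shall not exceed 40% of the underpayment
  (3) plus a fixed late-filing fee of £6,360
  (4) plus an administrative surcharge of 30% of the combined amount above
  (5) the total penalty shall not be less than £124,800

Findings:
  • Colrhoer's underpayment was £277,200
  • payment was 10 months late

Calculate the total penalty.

Accrued rate: 6% × 10 = 60%, capped at 40% → 40%
Failure-to-pay penalty: 40% of £277,200 = £110,880
Penalty before surcharge: £110,880 + £6,360 = £117,240
Administrative surcharge: 30% of £117,240 = £35,172
Total penalty: £117,240 + £35,172 = £152,412
Minimum £124,800: £152,412 meets the minimum, no increase.

£152,412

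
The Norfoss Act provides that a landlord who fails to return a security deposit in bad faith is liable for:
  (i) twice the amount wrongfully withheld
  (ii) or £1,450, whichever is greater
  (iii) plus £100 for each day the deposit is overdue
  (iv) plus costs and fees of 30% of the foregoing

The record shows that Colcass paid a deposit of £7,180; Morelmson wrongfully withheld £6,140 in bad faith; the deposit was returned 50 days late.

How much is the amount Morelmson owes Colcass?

£22,464

Doubled: 2 × £6,140 = £12,280
Minimum £1,450: £12,280 meets the minimum, no increase.
Late-return penalty: 50 × £100 = £5,000
Damages plus late penalty: £12,280 + £5,000 = £17,280
Costs and fees: 30% of £17,280 = £5,184
Total recovery: £17,280 + £5,184 = £22,464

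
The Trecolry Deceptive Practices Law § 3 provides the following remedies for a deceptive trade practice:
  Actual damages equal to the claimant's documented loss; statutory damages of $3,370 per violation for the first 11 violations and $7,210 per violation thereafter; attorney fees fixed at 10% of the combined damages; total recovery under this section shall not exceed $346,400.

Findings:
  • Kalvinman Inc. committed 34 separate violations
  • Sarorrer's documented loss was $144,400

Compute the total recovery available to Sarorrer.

First 11 violations: 11 × $3,370 = $37,070
Remaining violations: (34 − 11) × $7,210 = $165,830
Statutory damages: $37,070 + $165,830 = $202,900
Combined damages: $144,400 + $202,900 = $347,300
Attorney fees: 10% of $347,300 = $34,730
Total before cap: $347,300 + $34,730 = $382,030
Cap at $346,400: $382,030 exceeds the cap → $346,400

$346,400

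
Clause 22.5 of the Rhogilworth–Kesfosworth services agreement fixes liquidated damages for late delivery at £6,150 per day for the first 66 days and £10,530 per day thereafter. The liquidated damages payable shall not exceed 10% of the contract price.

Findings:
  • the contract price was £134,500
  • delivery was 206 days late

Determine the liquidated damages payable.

£13,450

First 66 days: 66 × £6,150 = £405,900
Remaining days: (206 − 66) × £10,530 = £1,474,200
Accrued per-day damages: £405,900 + £1,474,200 = £1,880,100
Cap: 10% of £134,500 = £13,450
Cap at £13,450: £1,880,100 exceeds the cap → £13,450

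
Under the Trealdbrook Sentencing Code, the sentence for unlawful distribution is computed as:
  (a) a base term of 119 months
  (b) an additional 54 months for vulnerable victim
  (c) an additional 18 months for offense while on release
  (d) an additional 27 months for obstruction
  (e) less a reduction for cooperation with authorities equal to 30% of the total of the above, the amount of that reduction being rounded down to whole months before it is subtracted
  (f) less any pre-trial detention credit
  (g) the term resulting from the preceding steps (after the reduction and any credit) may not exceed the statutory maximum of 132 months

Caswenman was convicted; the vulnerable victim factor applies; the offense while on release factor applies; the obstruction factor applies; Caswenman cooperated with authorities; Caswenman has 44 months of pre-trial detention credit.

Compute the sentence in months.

Vulnerable victim enhancement: +54 months
Offense while on release enhancement: +18 months
Obstruction enhancement: +27 months
Adjusted term: 119 months + 54 months + 18 months + 27 months = 218 months
Cooperation with authorities reduction: 30% of 218 months = 65 months (rounded down)
After reduction: 218 − 65 = 153 months
Less pre-trial detention credit: 153 months − 44 months = 109 months
Cap at 132 months: 109 months is within the cap, no reduction.

109 months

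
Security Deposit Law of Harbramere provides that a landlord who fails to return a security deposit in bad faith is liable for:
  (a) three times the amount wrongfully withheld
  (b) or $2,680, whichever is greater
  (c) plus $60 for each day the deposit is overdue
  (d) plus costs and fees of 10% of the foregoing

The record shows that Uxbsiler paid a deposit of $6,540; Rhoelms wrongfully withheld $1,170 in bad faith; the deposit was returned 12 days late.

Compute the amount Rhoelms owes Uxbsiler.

Trebled: 3 × $1,170 = $3,510
Minimum $2,680: $3,510 meets the minimum, no increase.
Late-return penalty: 12 × $60 = $720
Damages plus late penalty: $3,510 + $720 = $4,230
Costs and fees: 10% of $4,230 = $423
Total recovery: $4,230 + $423 = $4,653

$4,653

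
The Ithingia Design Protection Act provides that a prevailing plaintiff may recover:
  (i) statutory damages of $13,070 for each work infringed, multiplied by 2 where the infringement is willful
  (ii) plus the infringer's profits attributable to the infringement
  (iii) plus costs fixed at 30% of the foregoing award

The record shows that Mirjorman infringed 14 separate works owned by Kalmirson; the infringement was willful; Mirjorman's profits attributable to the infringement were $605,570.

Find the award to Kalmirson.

Award: $1,262,989

Statutory damages: 14 × $13,070 = $182,980
Doubled: 2 × $182,980 = $365,960
Combined award: $365,960 + $605,570 = $971,530
Costs: 30% of $971,530 = $291,459
Award plus costs: $971,530 + $291,459 = $1,262,989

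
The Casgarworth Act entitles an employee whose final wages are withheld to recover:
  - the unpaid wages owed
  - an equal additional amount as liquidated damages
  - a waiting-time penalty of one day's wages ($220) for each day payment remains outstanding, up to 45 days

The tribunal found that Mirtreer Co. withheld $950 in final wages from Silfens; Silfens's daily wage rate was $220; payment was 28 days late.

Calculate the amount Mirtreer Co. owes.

Total award: $8,060

Liquidated damages (equal amount): $950
Penalty days: min(28, 45) = 28
Waiting-time penalty: 28 × $220 = $6,160
Total award: $950 + $950 + $6,160 = $8,060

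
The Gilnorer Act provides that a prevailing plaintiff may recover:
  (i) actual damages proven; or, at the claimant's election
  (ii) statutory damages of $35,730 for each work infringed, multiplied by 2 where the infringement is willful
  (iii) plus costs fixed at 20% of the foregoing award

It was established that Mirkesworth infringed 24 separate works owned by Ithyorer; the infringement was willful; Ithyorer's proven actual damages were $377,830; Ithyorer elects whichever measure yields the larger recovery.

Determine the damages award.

Statutory damages: 24 × $35,730 = $857,520
Doubled: 2 × $857,520 = $1,715,040
Greater of actual damages ($377,830) or enhanced statutory damages ($1,715,040): $1,715,040
Costs: 20% of $1,715,040 = $343,008
Award plus costs: $1,715,040 + $343,008 = $2,058,048

$2,058,048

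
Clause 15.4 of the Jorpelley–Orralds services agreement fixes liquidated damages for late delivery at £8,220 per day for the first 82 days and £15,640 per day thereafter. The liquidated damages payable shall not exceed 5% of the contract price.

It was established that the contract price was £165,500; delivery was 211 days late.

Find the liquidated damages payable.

First 82 days: 82 × £8,220 = £674,040
Remaining days: (211 − 82) × £15,640 = £2,017,560
Accrued per-day damages: £674,040 + £2,017,560 = £2,691,600
Cap: 5% of £165,500 = £8,275
Cap at £8,275: £2,691,600 exceeds the cap → £8,275

£8,275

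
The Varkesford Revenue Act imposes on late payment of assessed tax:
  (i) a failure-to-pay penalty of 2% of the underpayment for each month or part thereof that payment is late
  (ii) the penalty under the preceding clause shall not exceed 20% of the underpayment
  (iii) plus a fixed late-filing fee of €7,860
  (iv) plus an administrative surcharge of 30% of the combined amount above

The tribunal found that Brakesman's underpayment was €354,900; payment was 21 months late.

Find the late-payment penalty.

€102,492

Accrued rate: 2% × 21 = 42%, capped at 20% → 20%
Failure-to-pay penalty: 20% of €354,900 = €70,980
Penalty before surcharge: €70,980 + €7,860 = €78,840
Administrative surcharge: 30% of €78,840 = €23,652
Total penalty: €78,840 + €23,652 = €102,492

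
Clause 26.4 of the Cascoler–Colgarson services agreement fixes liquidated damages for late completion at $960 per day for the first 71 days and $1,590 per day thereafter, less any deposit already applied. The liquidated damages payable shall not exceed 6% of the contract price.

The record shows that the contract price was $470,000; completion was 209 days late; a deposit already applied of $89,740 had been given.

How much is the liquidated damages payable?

First 71 days: 71 × $960 = $68,160
Remaining days: (209 − 71) × $1,590 = $219,420
Accrued per-day damages: $68,160 + $219,420 = $287,580
Less deposit already applied: $287,580 − $89,740 = $197,840
Cap: 6% of $470,000 = $28,200
Cap at $28,200: $197,840 exceeds the cap → $28,200

$28,200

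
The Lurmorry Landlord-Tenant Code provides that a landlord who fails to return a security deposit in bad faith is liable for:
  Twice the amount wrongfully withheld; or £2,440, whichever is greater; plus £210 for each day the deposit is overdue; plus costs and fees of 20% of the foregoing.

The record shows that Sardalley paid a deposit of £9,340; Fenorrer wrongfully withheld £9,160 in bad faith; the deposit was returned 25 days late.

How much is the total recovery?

£28,284

Doubled: 2 × £9,160 = £18,320
Minimum £2,440: £18,320 meets the minimum, no increase.
Late-return penalty: 25 × £210 = £5,250
Damages plus late penalty: £18,320 + £5,250 = £23,570
Costs and fees: 20% of £23,570 = £4,714
Total recovery: £23,570 + £4,714 = £28,284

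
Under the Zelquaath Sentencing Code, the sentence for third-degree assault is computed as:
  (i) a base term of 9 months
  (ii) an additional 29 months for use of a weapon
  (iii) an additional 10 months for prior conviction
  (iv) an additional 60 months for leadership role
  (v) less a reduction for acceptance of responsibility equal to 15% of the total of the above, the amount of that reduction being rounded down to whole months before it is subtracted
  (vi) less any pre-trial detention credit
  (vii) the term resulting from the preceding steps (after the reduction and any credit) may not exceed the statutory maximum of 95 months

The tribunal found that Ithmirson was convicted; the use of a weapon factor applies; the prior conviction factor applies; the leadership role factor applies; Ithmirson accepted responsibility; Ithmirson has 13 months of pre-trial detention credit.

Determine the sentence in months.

Use of a weapon enhancement: +29 months
Prior conviction enhancement: +10 months
Leadership role enhancement: +60 months
Adjusted term: 9 months + 29 months + 10 months + 60 months = 108 months
Acceptance of responsibility reduction: 15% of 108 months = 16 months (rounded down)
After reduction: 108 − 16 = 92 months
Less pre-trial detention credit: 92 months − 13 months = 79 months
Cap at 95 months: 79 months is within the cap, no reduction.

79 months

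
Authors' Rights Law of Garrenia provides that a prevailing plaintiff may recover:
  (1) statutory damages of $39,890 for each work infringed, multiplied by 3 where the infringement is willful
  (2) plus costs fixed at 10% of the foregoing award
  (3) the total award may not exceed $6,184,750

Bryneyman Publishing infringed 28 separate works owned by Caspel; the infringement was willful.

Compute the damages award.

Statutory damages: 28 × $39,890 = $1,116,920
Trebled: 3 × $1,116,920 = $3,350,760
Costs: 10% of $3,350,760 = $335,076
Award plus costs: $3,350,760 + $335,076 = $3,685,836
Cap at $6,184,750: $3,685,836 is within the cap, no reduction.

$3,685,836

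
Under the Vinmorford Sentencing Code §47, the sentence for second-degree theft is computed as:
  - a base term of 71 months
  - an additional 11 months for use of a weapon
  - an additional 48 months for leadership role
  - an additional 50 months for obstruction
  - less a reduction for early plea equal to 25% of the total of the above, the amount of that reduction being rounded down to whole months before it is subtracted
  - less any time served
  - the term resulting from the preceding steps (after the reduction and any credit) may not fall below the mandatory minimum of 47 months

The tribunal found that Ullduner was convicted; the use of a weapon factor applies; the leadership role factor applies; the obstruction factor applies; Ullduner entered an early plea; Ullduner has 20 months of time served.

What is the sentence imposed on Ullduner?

Use of a weapon enhancement: +11 months
Leadership role enhancement: +48 months
Obstruction enhancement: +50 months
Adjusted term: 71 months + 11 months + 48 months + 50 months = 180 months
Early plea reduction: 25% of 180 months = 45 months (rounded down)
After reduction: 180 − 45 = 135 months
Less time served: 135 months − 20 months = 115 months
Minimum 47 months: 115 months meets the minimum, no increase.

115 months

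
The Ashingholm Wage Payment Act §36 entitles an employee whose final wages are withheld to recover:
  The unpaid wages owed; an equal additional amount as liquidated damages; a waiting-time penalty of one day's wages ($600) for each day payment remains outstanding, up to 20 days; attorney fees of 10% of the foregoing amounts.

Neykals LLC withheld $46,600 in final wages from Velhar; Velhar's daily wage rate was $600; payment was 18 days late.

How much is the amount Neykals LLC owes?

Liquidated damages (equal amount): $46,600
Penalty days: min(18, 20) = 18
Waiting-time penalty: 18 × $600 = $10,800
Subtotal: $46,600 + $46,600 + $10,800 = $104,000
Attorney fees: 10% of $104,000 = $10,400
Total award: $104,000 + $10,400 = $114,400

$114,400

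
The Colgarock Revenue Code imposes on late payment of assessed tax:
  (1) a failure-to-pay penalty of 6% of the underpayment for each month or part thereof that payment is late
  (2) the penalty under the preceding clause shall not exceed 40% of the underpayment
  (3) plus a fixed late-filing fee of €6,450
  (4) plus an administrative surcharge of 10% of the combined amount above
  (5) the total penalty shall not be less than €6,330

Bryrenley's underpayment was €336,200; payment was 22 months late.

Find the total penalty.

€155,023

Accrued rate: 6% × 22 = 132%, capped at 40% → 40%
Failure-to-pay penalty: 40% of €336,200 = €134,480
Penalty before surcharge: €134,480 + €6,450 = €140,930
Administrative surcharge: 10% of €140,930 = €14,093
Total penalty: €140,930 + €14,093 = €155,023
Minimum €6,330: €155,023 meets the minimum, no increase.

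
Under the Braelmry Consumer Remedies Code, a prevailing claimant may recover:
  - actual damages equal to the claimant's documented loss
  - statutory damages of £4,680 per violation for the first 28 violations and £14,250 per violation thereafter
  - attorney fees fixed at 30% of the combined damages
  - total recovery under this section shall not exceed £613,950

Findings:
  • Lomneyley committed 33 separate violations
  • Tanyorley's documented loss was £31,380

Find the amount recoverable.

Total recovery: £303,771

First 28 violations: 28 × £4,680 = £131,040
Remaining violations: (33 − 28) × £14,250 = £71,250
Statutory damages: £131,040 + £71,250 = £202,290
Combined damages: £31,380 + £202,290 = £233,670
Attorney fees: 30% of £233,670 = £70,101
Total before cap: £233,670 + £70,101 = £303,771
Cap at £613,950: £303,771 is within the cap, no reduction.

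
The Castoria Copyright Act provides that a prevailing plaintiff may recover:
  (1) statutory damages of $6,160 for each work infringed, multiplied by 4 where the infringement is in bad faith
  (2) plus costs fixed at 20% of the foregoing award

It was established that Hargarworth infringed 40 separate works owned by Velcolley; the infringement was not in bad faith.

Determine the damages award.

Statutory damages: 40 × $6,160 = $246,400
Infringement not in bad faith: no ×4 enhancement.
Costs: 20% of $246,400 = $49,280
Award plus costs: $246,400 + $49,280 = $295,680

$295,680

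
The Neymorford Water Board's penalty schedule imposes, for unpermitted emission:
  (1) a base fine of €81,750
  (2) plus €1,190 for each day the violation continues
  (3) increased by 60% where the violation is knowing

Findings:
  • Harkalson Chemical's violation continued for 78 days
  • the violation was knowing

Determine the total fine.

€279,312

Per-day component: 78 × €1,190 = €92,820
Base plus per-day: €81,750 + €92,820 = €174,570
Enhancement: 60% of €174,570 = €104,742
Enhanced fine: €174,570 + €104,742 = €279,312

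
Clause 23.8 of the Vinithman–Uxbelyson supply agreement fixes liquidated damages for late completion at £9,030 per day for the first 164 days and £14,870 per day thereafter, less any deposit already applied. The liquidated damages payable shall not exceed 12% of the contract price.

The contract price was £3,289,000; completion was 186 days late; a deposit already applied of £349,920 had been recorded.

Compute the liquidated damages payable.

£394,680

First 164 days: 164 × £9,030 = £1,480,920
Remaining days: (186 − 164) × £14,870 = £327,140
Accrued per-day damages: £1,480,920 + £327,140 = £1,808,060
Less deposit already applied: £1,808,060 − £349,920 = £1,458,140
Cap: 12% of £3,289,000 = £394,680
Cap at £394,680: £1,458,140 exceeds the cap → £394,680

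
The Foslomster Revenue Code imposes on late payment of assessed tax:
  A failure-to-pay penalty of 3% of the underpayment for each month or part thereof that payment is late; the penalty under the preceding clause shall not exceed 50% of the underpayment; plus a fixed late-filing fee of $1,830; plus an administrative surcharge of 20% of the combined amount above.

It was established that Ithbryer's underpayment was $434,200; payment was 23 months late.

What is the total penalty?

Accrued rate: 3% × 23 = 69%, capped at 50% → 50%
Failure-to-pay penalty: 50% of $434,200 = $217,100
Penalty before surcharge: $217,100 + $1,830 = $218,930
Administrative surcharge: 20% of $218,930 = $43,786
Total penalty: $218,930 + $43,786 = $262,716

$262,716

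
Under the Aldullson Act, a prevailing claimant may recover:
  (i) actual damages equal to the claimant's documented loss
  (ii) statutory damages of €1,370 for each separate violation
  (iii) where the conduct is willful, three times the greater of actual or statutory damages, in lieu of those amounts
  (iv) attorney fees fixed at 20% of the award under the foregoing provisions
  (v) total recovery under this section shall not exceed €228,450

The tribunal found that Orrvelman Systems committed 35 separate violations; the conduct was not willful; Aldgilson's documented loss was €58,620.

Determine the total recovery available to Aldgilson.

Statutory damages: 35 × €1,370 = €47,950
Conduct not willful: the in-lieu enhancement does not apply.
Actual plus statutory damages: €58,620 + €47,950 = €106,570
Attorney fees: 20% of €106,570 = €21,314
Total before cap: €106,570 + €21,314 = €127,884
Cap at €228,450: €127,884 is within the cap, no reduction.

€127,884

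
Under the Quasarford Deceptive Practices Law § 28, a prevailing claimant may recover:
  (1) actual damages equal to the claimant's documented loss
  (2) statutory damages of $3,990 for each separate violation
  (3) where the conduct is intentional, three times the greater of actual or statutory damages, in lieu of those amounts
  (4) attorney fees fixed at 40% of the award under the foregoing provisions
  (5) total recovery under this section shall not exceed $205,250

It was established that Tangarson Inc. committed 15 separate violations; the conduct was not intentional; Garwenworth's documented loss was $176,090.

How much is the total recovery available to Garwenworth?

$205,250

Statutory damages: 15 × $3,990 = $59,850
Conduct not intentional: the in-lieu enhancement does not apply.
Actual plus statutory damages: $176,090 + $59,850 = $235,940
Attorney fees: 40% of $235,940 = $94,376
Total before cap: $235,940 + $94,376 = $330,316
Cap at $205,250: $330,316 exceeds the cap → $205,250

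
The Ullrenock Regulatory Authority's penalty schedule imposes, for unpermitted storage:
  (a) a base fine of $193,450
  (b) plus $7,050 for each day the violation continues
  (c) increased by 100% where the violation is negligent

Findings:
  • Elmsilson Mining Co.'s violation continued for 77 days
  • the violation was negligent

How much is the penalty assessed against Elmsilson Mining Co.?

$1,472,600

Per-day component: 77 × $7,050 = $542,850
Base plus per-day: $193,450 + $542,850 = $736,300
Enhancement: 100% of $736,300 = $736,300
Enhanced fine: $736,300 + $736,300 = $1,472,600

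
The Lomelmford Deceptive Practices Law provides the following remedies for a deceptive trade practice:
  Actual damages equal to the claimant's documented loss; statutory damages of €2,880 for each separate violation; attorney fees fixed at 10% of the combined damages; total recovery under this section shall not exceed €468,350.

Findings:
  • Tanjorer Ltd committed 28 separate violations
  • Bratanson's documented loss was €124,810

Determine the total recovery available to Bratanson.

Statutory damages: 28 × €2,880 = €80,640
Combined damages: €124,810 + €80,640 = €205,450
Attorney fees: 10% of €205,450 = €20,545
Total before cap: €205,450 + €20,545 = €225,995
Cap at €468,350: €225,995 is within the cap, no reduction.

€225,995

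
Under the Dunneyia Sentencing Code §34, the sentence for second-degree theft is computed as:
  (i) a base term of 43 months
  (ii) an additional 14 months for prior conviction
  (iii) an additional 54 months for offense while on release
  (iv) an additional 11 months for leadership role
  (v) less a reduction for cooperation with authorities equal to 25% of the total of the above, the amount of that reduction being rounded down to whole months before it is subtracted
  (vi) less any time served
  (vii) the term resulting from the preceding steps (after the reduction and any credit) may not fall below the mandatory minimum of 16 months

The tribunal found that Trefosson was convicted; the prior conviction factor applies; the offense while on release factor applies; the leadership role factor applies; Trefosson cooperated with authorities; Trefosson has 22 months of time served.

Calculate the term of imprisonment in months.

70 months

Prior conviction enhancement: +14 months
Offense while on release enhancement: +54 months
Leadership role enhancement: +11 months
Adjusted term: 43 months + 14 months + 54 months + 11 months = 122 months
Cooperation with authorities reduction: 25% of 122 months = 30 months (rounded down)
After reduction: 122 − 30 = 92 months
Less time served: 92 months − 22 months = 70 months
Minimum 16 months: 70 months meets the minimum, no increase.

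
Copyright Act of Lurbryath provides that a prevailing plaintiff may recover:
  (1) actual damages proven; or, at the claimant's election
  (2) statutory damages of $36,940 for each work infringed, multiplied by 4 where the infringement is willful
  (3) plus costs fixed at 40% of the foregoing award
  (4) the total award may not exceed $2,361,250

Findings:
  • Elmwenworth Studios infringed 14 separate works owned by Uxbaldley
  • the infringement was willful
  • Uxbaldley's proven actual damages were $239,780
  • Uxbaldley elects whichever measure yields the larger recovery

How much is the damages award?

$2,361,250

Statutory damages: 14 × $36,940 = $517,160
Multiplied by 4: 4 × $517,160 = $2,068,640
Greater of actual damages ($239,780) or enhanced statutory damages ($2,068,640): $2,068,640
Costs: 40% of $2,068,640 = $827,456
Award plus costs: $2,068,640 + $827,456 = $2,896,096
Cap at $2,361,250: $2,896,096 exceeds the cap → $2,361,250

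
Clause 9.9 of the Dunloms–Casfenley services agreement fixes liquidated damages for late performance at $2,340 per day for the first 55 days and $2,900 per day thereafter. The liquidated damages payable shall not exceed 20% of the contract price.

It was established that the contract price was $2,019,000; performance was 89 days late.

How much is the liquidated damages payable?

$227,300

First 55 days: 55 × $2,340 = $128,700
Remaining days: (89 − 55) × $2,900 = $98,600
Accrued per-day damages: $128,700 + $98,600 = $227,300
Cap: 20% of $2,019,000 = $403,800
Cap at $403,800: $227,300 is within the cap, no reduction.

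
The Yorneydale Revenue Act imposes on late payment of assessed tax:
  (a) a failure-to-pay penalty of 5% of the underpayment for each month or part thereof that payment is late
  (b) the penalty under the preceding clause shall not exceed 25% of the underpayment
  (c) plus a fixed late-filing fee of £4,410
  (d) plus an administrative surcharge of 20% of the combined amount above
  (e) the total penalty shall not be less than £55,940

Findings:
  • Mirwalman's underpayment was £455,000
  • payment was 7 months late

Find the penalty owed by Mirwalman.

£141,792

Accrued rate: 5% × 7 = 35%, capped at 25% → 25%
Failure-to-pay penalty: 25% of £455,000 = £113,750
Penalty before surcharge: £113,750 + £4,410 = £118,160
Administrative surcharge: 20% of £118,160 = £23,632
Total penalty: £118,160 + £23,632 = £141,792
Minimum £55,940: £141,792 meets the minimum, no increase.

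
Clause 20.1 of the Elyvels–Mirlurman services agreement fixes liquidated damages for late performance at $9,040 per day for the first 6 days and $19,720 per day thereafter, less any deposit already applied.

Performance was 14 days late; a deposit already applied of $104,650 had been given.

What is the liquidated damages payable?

$107,350

First 6 days: 6 × $9,040 = $54,240
Remaining days: (14 − 6) × $19,720 = $157,760
Accrued per-day damages: $54,240 + $157,760 = $212,000
Less deposit already applied: $212,000 − $104,650 = $107,350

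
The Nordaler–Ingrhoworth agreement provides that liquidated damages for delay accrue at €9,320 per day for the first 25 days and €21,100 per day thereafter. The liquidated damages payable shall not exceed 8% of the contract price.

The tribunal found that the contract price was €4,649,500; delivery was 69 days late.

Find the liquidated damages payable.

First 25 days: 25 × €9,320 = €233,000
Remaining days: (69 − 25) × €21,100 = €928,400
Accrued per-day damages: €233,000 + €928,400 = €1,161,400
Cap: 8% of €4,649,500 = €371,960
Cap at €371,960: €1,161,400 exceeds the cap → €371,960

€371,960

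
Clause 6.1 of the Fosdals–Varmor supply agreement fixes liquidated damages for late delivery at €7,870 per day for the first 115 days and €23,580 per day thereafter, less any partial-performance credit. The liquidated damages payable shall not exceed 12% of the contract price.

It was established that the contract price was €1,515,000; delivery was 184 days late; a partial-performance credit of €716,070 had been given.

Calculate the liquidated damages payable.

First 115 days: 115 × €7,870 = €905,050
Remaining days: (184 − 115) × €23,580 = €1,627,020
Accrued per-day damages: €905,050 + €1,627,020 = €2,532,070
Less partial-performance credit: €2,532,070 − €716,070 = €1,816,000
Cap: 12% of €1,515,000 = €181,800
Cap at €181,800: €1,816,000 exceeds the cap → €181,800

€181,800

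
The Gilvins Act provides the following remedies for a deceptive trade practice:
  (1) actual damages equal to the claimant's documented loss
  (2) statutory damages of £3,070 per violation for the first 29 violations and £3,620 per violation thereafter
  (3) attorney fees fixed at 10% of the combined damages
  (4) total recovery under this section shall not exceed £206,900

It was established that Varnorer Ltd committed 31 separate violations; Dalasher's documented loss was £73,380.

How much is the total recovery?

First 29 violations: 29 × £3,070 = £89,030
Remaining violations: (31 − 29) × £3,620 = £7,240
Statutory damages: £89,030 + £7,240 = £96,270
Combined damages: £73,380 + £96,270 = £169,650
Attorney fees: 10% of £169,650 = £16,965
Total before cap: £169,650 + £16,965 = £186,615
Cap at £206,900: £186,615 is within the cap, no reduction.

£186,615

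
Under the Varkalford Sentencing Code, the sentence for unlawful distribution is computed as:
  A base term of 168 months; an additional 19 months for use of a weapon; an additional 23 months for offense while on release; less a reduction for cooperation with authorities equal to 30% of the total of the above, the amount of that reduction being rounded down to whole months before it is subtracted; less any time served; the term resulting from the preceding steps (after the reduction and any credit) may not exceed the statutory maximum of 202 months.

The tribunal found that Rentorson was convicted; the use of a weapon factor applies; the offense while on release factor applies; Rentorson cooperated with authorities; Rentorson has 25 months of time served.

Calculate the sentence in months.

122 months

Use of a weapon enhancement: +19 months
Offense while on release enhancement: +23 months
Adjusted term: 168 months + 19 months + 23 months = 210 months
Cooperation with authorities reduction: 30% of 210 months = 63 months (rounded down)
After reduction: 210 − 63 = 147 months
Less time served: 147 months − 25 months = 122 months
Cap at 202 months: 122 months is within the cap, no reduction.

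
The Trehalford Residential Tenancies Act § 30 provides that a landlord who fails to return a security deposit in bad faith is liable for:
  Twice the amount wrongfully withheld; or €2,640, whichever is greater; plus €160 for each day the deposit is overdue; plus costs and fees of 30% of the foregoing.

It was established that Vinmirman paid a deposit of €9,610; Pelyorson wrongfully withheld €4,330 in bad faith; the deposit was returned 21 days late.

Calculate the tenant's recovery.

€15,626

Doubled: 2 × €4,330 = €8,660
Minimum €2,640: €8,660 meets the minimum, no increase.
Late-return penalty: 21 × €160 = €3,360
Damages plus late penalty: €8,660 + €3,360 = €12,020
Costs and fees: 30% of €12,020 = €3,606
Total recovery: €12,020 + €3,606 = €15,626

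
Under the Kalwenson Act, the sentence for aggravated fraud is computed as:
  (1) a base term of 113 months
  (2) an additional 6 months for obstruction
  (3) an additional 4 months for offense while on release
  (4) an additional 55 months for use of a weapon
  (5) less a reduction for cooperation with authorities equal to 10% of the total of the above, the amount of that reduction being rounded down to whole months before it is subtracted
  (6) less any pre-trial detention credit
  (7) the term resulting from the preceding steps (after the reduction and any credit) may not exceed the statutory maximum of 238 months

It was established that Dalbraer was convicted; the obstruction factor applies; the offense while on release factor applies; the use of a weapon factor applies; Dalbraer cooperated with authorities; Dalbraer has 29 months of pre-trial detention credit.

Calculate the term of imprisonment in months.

132 months

Obstruction enhancement: +6 months
Offense while on release enhancement: +4 months
Use of a weapon enhancement: +55 months
Adjusted term: 113 months + 6 months + 4 months + 55 months = 178 months
Cooperation with authorities reduction: 10% of 178 months = 17 months (rounded down)
After reduction: 178 − 17 = 161 months
Less pre-trial detention credit: 161 months − 29 months = 132 months
Cap at 238 months: 132 months is within the cap, no reduction.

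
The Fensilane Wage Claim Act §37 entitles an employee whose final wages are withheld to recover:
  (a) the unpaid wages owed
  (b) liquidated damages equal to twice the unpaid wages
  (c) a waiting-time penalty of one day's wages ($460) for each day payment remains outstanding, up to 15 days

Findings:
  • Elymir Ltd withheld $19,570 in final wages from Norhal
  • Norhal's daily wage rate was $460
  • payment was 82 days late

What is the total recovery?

Doubled: 2 × $19,570 = $39,140
Penalty days: min(82, 15) = 15
Waiting-time penalty: 15 × $460 = $6,900
Total award: $19,570 + $39,140 + $6,900 = $65,610

Total award: $65,610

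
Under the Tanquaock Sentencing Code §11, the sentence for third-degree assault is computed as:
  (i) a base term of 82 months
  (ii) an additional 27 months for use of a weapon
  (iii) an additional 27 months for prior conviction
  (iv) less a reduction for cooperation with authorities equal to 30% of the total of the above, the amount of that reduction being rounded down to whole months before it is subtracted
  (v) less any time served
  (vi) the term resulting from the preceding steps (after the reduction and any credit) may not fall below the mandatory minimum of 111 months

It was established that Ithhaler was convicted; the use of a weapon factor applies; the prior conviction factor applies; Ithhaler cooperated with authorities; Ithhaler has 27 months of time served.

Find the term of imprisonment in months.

111 months

Use of a weapon enhancement: +27 months
Prior conviction enhancement: +27 months
Adjusted term: 82 months + 27 months + 27 months = 136 months
Cooperation with authorities reduction: 30% of 136 months = 40 months (rounded down)
After reduction: 136 − 40 = 96 months
Less time served: 96 months − 27 months = 69 months
Minimum 111 months: 69 months is below the minimum → 111 months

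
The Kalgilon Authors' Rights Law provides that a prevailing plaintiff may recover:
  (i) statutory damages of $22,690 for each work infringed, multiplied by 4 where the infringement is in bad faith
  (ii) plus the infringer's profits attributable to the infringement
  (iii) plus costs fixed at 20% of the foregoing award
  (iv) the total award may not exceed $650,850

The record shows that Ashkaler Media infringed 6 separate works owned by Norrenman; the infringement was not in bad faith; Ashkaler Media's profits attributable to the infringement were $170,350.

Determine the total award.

Statutory damages: 6 × $22,690 = $136,140
Infringement not in bad faith: no ×4 enhancement.
Combined award: $136,140 + $170,350 = $306,490
Costs: 20% of $306,490 = $61,298
Award plus costs: $306,490 + $61,298 = $367,788
Cap at $650,850: $367,788 is within the cap, no reduction.

Award: $367,788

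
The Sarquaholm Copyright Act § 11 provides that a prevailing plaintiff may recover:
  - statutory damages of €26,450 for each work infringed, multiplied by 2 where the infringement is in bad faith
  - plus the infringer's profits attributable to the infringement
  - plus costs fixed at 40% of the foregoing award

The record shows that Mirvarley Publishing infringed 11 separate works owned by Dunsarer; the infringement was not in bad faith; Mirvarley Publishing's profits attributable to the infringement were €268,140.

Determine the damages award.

€782,726

Statutory damages: 11 × €26,450 = €290,950
Infringement not in bad faith: no ×2 enhancement.
Combined award: €290,950 + €268,140 = €559,090
Costs: 40% of €559,090 = €223,636
Award plus costs: €559,090 + €223,636 = €782,726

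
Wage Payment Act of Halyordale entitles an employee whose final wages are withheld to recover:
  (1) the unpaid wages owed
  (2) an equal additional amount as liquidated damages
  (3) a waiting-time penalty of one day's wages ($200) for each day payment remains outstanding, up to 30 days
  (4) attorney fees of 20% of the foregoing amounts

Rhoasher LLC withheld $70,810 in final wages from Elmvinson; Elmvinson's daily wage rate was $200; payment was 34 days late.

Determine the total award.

$177,144

Liquidated damages (equal amount): $70,810
Penalty days: min(34, 30) = 30
Waiting-time penalty: 30 × $200 = $6,000
Subtotal: $70,810 + $70,810 + $6,000 = $147,620
Attorney fees: 20% of $147,620 = $29,524
Total award: $147,620 + $29,524 = $177,144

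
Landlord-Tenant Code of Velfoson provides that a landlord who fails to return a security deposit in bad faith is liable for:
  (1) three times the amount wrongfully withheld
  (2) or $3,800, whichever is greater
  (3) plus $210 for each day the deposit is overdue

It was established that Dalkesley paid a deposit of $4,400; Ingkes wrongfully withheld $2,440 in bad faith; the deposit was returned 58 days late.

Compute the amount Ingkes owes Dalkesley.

Trebled: 3 × $2,440 = $7,320
Minimum $3,800: $7,320 meets the minimum, no increase.
Late-return penalty: 58 × $210 = $12,180
Damages plus late penalty: $7,320 + $12,180 = $19,500

$19,500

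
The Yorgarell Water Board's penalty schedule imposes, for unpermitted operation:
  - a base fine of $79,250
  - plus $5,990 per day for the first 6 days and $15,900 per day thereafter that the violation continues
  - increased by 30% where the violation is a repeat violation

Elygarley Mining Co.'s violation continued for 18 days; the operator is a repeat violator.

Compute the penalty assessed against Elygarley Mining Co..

$397,787

First 6 days: 6 × $5,990 = $35,940
Remaining days: (18 − 6) × $15,900 = $190,800
Per-day component: $35,940 + $190,800 = $226,740
Base plus per-day: $79,250 + $226,740 = $305,990
Enhancement: 30% of $305,990 = $91,797
Enhanced fine: $305,990 + $91,797 = $397,787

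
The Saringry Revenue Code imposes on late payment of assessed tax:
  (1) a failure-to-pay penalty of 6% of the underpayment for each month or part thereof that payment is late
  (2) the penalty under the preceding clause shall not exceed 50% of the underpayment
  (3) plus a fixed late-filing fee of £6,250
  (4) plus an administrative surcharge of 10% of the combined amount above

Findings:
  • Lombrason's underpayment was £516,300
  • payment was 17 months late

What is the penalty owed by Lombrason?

£290,840

Accrued rate: 6% × 17 = 102%, capped at 50% → 50%
Failure-to-pay penalty: 50% of £516,300 = £258,150
Penalty before surcharge: £258,150 + £6,250 = £264,400
Administrative surcharge: 10% of £264,400 = £26,440
Total penalty: £264,400 + £26,440 = £290,840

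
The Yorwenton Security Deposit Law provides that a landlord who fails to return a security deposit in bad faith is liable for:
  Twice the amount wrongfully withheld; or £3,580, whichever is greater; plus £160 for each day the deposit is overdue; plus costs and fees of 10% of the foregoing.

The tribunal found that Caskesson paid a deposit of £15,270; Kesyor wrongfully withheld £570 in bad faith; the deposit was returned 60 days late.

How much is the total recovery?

£14,498

Doubled: 2 × £570 = £1,140
Minimum £3,580: £1,140 is below the minimum → £3,580
Late-return penalty: 60 × £160 = £9,600
Damages plus late penalty: £3,580 + £9,600 = £13,180
Costs and fees: 10% of £13,180 = £1,318
Total recovery: £13,180 + £1,318 = £14,498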